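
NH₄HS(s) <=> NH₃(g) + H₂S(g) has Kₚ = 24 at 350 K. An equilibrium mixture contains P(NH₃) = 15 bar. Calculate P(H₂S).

(NH₄HS is a pure solid — omitted from Kₚ.)
At equilibrium, Kₚ = P(NH₃)·P(H₂S) = 24.
(15)·(P(H₂S)) = 24
P(H₂S) = 1.60 = 1.6 bar

P(H₂S) = 1.6 bar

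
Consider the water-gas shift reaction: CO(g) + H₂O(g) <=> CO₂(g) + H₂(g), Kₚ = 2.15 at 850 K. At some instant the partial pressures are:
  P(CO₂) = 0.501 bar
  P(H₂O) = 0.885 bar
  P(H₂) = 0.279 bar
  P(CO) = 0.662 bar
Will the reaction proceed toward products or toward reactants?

in the forward direction

Qₚ = P(CO₂)·P(H₂) / (P(CO)·P(H₂O)) = (0.501)·(0.279) / ((0.662)·(0.885)) = 0.239
Qₚ = 0.239 < Kₚ = 2.15, so the forward reaction proceeds.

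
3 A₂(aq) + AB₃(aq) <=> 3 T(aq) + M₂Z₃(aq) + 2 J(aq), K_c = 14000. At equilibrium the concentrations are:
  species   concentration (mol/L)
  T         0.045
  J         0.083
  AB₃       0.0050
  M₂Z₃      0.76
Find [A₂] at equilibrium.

At equilibrium, K_c = [T]³·[M₂Z₃]·[J]² / ([A₂]³·[AB₃]) = 14000.
(0.045)³·(0.76)·(0.083)² / (([A₂])³·(0.0050)) = 14000
[A₂]³ = 6.82×10⁻⁹ ⇒ [A₂] = 0.0019 mol/L

[A₂] = 0.0019 mol/L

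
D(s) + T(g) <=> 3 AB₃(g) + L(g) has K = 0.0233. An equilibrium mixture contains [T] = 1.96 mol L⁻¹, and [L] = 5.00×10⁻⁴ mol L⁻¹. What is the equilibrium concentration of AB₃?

[AB₃] = 4.50 mol L⁻¹

(D is a pure solid — omitted from K.)
At equilibrium, K = [AB₃]³·[L] / [T] = 0.0233.
([AB₃])³·(5.00×10⁻⁴) / (1.96) = 0.0233
[AB₃]³ = 91.3 ⇒ [AB₃] = 4.50 mol L⁻¹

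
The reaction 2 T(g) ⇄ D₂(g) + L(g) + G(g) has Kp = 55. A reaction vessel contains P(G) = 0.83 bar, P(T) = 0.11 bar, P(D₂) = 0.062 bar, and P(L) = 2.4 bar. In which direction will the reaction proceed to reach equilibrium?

toward products

Qp = P(D₂)·P(L)·P(G) / P(T)² = (0.062)·(2.4)·(0.83) / (0.11)² = 10
Qp = 10 < Kp = 55, so the forward reaction proceeds.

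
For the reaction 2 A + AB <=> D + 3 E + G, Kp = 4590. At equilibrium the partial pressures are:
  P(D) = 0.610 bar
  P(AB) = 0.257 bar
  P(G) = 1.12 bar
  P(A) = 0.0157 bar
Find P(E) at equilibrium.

At equilibrium, Kp = P(D)·P(E)³·P(G) / (P(A)²·P(AB)) = 4590.
(0.610)·(P(E))³·(1.12) / ((0.0157)²·(0.257)) = 4590
P(E)³ = 0.426 ⇒ P(E) = 0.752 bar

P(E) = 0.752 bar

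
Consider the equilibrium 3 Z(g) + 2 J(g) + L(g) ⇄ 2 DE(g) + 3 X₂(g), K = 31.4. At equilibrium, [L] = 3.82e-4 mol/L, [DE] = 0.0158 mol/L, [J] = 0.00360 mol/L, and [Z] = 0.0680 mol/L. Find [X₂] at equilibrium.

[X₂] = 0.00581 mol/L

At equilibrium, K = [DE]²·[X₂]³ / ([Z]³·[J]²·[L]) = 31.4.
(0.0158)²·([X₂])³ / ((0.0680)³·(0.00360)²·(3.82e-4)) = 31.4
[X₂]³ = 1.96e-7 ⇒ [X₂] = 0.00581 mol/L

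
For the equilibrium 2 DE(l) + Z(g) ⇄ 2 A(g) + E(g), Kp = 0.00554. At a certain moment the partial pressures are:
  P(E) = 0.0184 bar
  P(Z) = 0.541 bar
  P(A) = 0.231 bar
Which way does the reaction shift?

(DE is a pure liquid — omitted from Qp.)
Qp = P(A)²·P(E) / P(Z) = (0.231)²·(0.0184) / (0.541) = 0.00181
Qp = 0.00181 < Kp = 0.00554, so the forward reaction proceeds.

forward (toward products)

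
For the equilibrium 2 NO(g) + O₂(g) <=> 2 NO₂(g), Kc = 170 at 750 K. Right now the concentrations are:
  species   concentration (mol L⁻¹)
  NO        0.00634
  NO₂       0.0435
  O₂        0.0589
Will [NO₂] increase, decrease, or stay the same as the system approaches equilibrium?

decrease

Qc = [NO₂]² / ([NO]²·[O₂]) = (0.0435)² / ((0.00634)²·(0.0589)) = 799
Qc = 799 > Kc = 170: net reverse reaction.
NO₂ is a product, so it decreases.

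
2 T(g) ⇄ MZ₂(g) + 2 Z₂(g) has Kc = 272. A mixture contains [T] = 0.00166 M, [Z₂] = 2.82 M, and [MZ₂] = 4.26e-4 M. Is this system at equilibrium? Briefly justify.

Qc = [MZ₂]·[Z₂]² / [T]² = (4.26e-4)·(2.82)² / (0.00166)² = 1230
Qc = 1230 > Kc = 272: net reverse reaction.

no; Q > K, reaction proceeds in reverse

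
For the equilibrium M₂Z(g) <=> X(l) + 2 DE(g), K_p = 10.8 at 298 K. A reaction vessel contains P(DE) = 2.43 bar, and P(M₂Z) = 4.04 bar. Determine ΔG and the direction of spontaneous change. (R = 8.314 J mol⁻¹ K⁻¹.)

ΔG = -4.96 kJ/mol; the forward reaction is spontaneous

(X is a pure liquid — omitted from Q_p.)
Q_p = P(DE)² / P(M₂Z) = (2.43)² / (4.04) = 1.46
ΔG = RT ln(Q_p/K_p) = (8.314 J mol⁻¹ K⁻¹)(298 K) × ln(1.46/10.8)
   = (2.478 kJ/mol)(-2.001) = -4.96 kJ/mol
ΔG < 0, so the forward reaction is spontaneous (proceeds forward).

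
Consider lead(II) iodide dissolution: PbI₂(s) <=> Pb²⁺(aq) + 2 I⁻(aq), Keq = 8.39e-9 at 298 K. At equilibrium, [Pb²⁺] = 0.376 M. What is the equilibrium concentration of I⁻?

(PbI₂ is a pure solid — omitted from Keq.)
At equilibrium, Keq = [Pb²⁺]·[I⁻]² = 8.39e-9.
(0.376)·([I⁻])² = 8.39e-9
[I⁻]² = 2.23e-8 ⇒ [I⁻] = 1.49e-4 M

[I⁻] = 1.49e-4 M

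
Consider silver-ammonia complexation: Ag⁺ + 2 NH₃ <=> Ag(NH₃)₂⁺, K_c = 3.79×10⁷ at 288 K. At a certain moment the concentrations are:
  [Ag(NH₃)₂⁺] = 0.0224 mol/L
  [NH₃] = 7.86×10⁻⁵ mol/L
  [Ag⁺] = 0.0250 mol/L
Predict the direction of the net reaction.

to the left

Q_c = [Ag(NH₃)₂⁺] / ([Ag⁺]·[NH₃]²) = (0.0224) / ((0.0250)·(7.86×10⁻⁵)²) = 1.45×10⁸
Q_c = 1.45×10⁸ > K_c = 3.79×10⁷, so the reverse reaction proceeds.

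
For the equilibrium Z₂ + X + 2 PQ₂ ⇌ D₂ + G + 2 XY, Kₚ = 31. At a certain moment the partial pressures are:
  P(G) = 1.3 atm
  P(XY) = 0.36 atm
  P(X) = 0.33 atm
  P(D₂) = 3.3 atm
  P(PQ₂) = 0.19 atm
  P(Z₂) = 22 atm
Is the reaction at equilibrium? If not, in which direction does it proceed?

to the right

Qₚ = P(D₂)·P(G)·P(XY)² / (P(Z₂)·P(X)·P(PQ₂)²) = (3.3)·(1.3)·(0.36)² / ((22)·(0.33)·(0.19)²) = 2.1
Qₚ = 2.1 < Kₚ = 31, so the forward reaction proceeds.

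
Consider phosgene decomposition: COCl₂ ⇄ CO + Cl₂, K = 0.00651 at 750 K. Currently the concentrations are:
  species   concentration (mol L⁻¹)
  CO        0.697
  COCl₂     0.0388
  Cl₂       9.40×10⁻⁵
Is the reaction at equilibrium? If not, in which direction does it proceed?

Q = [CO]·[Cl₂] / [COCl₂] = (0.697)·(9.40×10⁻⁵) / (0.0388) = 0.00169
Q = 0.00169 < K = 0.00651, so the forward reaction proceeds.

toward products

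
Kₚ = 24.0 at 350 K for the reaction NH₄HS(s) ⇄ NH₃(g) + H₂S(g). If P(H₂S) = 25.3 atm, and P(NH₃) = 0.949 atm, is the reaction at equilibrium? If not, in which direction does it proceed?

(NH₄HS is a pure solid — omitted from Qₚ.)
Qₚ = P(NH₃)·P(H₂S) = (0.949)·(25.3) = 24.0
Qₚ = 24.0 = Kₚ, so the system is already at equilibrium.

neither direction; the system is at equilibrium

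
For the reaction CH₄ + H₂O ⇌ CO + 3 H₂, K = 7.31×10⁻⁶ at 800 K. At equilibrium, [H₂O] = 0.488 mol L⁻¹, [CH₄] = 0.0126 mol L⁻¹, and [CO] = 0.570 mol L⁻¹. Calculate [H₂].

[H₂] = 0.00429 mol L⁻¹

At equilibrium, K = [CO]·[H₂]³ / ([CH₄]·[H₂O]) = 7.31×10⁻⁶.
(0.570)·([H₂])³ / ((0.0126)·(0.488)) = 7.31×10⁻⁶
[H₂]³ = 7.89×10⁻⁸ ⇒ [H₂] = 0.00429 mol L⁻¹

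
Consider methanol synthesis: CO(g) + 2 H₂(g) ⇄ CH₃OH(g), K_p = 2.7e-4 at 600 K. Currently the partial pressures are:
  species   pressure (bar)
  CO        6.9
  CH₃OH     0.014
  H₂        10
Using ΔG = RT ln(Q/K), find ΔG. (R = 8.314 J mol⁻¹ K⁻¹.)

Q_p = P(CH₃OH) / (P(CO)·P(H₂)²) = (0.014) / ((6.9)·(10)²) = 2.03e-5
ΔG = RT ln(Q_p/K_p) = (8.314 J mol⁻¹ K⁻¹)(600 K) × ln(2.03e-5/2.7e-4)
   = (4.988 kJ/mol)(-2.588) = -12.9 kJ/mol
ΔG < 0, so the forward reaction is spontaneous (proceeds forward).

ΔG = -12.9 kJ/mol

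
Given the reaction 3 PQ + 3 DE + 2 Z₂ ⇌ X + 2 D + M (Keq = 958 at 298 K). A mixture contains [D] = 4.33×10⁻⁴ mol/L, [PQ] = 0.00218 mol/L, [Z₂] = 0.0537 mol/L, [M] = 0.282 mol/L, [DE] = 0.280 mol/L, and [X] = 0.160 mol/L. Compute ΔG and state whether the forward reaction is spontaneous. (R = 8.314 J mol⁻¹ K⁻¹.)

ΔG = 6.44 kJ/mol; the forward reaction is non-spontaneous

Q = [X]·[D]²·[M] / ([PQ]³·[DE]³·[Z₂]²) = (0.160)·(4.33×10⁻⁴)²·(0.282) / ((0.00218)³·(0.280)³·(0.0537)²) = 12900
ΔG = RT ln(Q/Keq) = (8.314 J mol⁻¹ K⁻¹)(298 K) × ln(12900/958)
   = (2.478 kJ/mol)(2.600) = 6.44 kJ/mol
ΔG > 0, so the forward reaction is non-spontaneous (proceeds in reverse).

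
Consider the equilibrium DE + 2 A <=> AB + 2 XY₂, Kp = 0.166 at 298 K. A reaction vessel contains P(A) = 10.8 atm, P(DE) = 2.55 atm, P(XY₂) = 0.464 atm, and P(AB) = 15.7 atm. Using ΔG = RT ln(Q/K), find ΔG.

Qp = P(AB)·P(XY₂)² / (P(DE)·P(A)²) = (15.7)·(0.464)² / ((2.55)·(10.8)²) = 0.0114
ΔG = RT ln(Qp/Kp) = (8.314 J mol⁻¹ K⁻¹)(298 K) × ln(0.0114/0.166)
   = (2.478 kJ/mol)(-2.678) = -6.64 kJ/mol
ΔG < 0, so the forward reaction is spontaneous (proceeds forward).

ΔG = -6.64 kJ/mol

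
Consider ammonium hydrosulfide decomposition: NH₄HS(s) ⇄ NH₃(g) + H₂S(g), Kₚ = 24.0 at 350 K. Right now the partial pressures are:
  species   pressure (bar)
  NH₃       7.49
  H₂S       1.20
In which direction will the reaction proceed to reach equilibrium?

(NH₄HS is a pure solid — omitted from Qₚ.)
Qₚ = P(NH₃)·P(H₂S) = (7.49)·(1.20) = 8.99
Qₚ = 8.99 < Kₚ = 24.0, so the forward reaction proceeds.

toward products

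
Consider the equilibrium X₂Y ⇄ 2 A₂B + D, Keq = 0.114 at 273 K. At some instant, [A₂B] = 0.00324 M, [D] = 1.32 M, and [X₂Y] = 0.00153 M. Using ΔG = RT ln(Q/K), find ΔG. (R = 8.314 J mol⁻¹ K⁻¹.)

ΔG = -5.75 kJ/mol

Q = [A₂B]²·[D] / [X₂Y] = (0.00324)²·(1.32) / (0.00153) = 0.00906
ΔG = RT ln(Q/Keq) = (8.314 J mol⁻¹ K⁻¹)(273 K) × ln(0.00906/0.114)
   = (2.270 kJ/mol)(-2.532) = -5.75 kJ/mol
ΔG < 0, so the forward reaction is spontaneous (proceeds forward).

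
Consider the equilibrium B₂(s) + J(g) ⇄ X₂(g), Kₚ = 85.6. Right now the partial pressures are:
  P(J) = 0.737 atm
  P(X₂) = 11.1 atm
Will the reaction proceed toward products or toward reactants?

(B₂ is a pure solid — omitted from Qₚ.)
Qₚ = P(X₂) / P(J) = (11.1) / (0.737) = 15.1
Qₚ = 15.1 < Kₚ = 85.6, so the forward reaction proceeds.

to the right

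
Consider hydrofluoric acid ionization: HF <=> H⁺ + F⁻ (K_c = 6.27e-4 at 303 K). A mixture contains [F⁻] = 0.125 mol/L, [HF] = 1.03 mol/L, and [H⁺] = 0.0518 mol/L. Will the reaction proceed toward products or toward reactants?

Q_c = [H⁺]·[F⁻] / [HF] = (0.0518)·(0.125) / (1.03) = 0.00629
Q_c = 0.00629 > K_c = 6.27e-4, so the reverse reaction proceeds.

reverse (toward reactants)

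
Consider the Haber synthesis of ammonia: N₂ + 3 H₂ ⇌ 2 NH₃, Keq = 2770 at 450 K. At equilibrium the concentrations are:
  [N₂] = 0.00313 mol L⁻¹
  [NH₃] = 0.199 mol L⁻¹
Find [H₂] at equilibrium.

At equilibrium, Keq = [NH₃]² / ([N₂]·[H₂]³) = 2770.
(0.199)² / ((0.00313)·([H₂])³) = 2770
[H₂]³ = 0.00457 ⇒ [H₂] = 0.166 mol L⁻¹

[H₂] = 0.166 mol L⁻¹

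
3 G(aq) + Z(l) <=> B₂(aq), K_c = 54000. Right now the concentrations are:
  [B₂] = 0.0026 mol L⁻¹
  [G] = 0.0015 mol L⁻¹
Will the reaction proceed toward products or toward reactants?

reverse (toward reactants)

(Z is a pure liquid — omitted from Q_c.)
Q_c = [B₂] / [G]³ = (0.0026) / (0.0015)³ = 7.7×10⁵
Q_c = 7.7×10⁵ > K_c = 54000, so the reverse reaction proceeds.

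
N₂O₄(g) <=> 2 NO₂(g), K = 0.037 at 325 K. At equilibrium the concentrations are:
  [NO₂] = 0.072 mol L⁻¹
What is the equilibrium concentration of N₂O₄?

[N₂O₄] = 0.14 mol L⁻¹

At equilibrium, K = [NO₂]² / [N₂O₄] = 0.037.
(0.072)² / ([N₂O₄]) = 0.037
[N₂O₄] = 0.140 = 0.14 mol L⁻¹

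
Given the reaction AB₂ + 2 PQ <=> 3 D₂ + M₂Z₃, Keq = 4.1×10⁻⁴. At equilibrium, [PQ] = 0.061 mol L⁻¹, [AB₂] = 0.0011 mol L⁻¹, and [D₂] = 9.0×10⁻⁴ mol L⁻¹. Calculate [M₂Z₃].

At equilibrium, Keq = [D₂]³·[M₂Z₃] / ([AB₂]·[PQ]²) = 4.1×10⁻⁴.
(9.0×10⁻⁴)³·([M₂Z₃]) / ((0.0011)·(0.061)²) = 4.1×10⁻⁴
[M₂Z₃] = 2.30 = 2.3 mol L⁻¹

[M₂Z₃] = 2.3 mol L⁻¹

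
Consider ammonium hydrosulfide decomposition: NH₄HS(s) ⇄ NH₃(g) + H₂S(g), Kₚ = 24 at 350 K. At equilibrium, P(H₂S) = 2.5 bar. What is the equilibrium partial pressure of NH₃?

P(NH₃) = 9.6 bar

(NH₄HS is a pure solid — omitted from Kₚ.)
At equilibrium, Kₚ = P(NH₃)·P(H₂S) = 24.
(P(NH₃))·(2.5) = 24
P(NH₃) = 9.60 = 9.6 bar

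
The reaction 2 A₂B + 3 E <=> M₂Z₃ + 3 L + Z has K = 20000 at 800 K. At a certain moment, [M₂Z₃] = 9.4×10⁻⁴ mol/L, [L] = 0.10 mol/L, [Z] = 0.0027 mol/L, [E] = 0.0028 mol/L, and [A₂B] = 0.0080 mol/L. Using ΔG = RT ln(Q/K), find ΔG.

ΔG = -16.0 kJ/mol

Q = [M₂Z₃]·[L]³·[Z] / ([A₂B]²·[E]³) = (9.4×10⁻⁴)·(0.10)³·(0.0027) / ((0.0080)²·(0.0028)³) = 1810
ΔG = RT ln(Q/K) = (8.314 J mol⁻¹ K⁻¹)(800 K) × ln(1810/20000)
   = (6.651 kJ/mol)(-2.402) = -16.0 kJ/mol
ΔG < 0, so the forward reaction is spontaneous (proceeds forward).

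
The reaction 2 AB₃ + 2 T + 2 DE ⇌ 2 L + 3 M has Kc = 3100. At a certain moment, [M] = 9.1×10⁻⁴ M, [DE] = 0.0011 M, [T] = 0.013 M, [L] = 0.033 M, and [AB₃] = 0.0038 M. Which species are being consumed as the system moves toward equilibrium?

Qc = [L]²·[M]³ / ([AB₃]²·[T]²·[DE]²) = (0.033)²·(9.1×10⁻⁴)³ / ((0.0038)²·(0.013)²·(0.0011)²) = 280
Qc = 280 < Kc = 3100: net forward reaction.

AB₃, T, DE (reactants)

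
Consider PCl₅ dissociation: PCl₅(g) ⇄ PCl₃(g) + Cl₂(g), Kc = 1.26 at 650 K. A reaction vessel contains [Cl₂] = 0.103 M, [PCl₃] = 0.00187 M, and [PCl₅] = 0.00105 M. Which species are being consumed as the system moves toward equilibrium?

PCl₅ (reactants)

Qc = [PCl₃]·[Cl₂] / [PCl₅] = (0.00187)·(0.103) / (0.00105) = 0.183
Qc = 0.183 < Kc = 1.26: net forward reaction.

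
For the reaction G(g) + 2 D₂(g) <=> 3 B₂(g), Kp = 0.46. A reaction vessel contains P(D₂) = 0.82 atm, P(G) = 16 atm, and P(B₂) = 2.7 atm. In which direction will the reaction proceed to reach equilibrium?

Qp = P(B₂)³ / (P(G)·P(D₂)²) = (2.7)³ / ((16)·(0.82)²) = 1.8
Qp = 1.8 > Kp = 0.46, so the reverse reaction proceeds.

to the left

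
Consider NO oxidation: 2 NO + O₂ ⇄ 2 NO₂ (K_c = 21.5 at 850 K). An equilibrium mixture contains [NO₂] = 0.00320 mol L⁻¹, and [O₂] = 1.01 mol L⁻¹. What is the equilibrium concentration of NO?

[NO] = 6.87e-4 mol L⁻¹

At equilibrium, K_c = [NO₂]² / ([NO]²·[O₂]) = 21.5.
(0.00320)² / (([NO])²·(1.01)) = 21.5
[NO]² = 4.72e-7 ⇒ [NO] = 6.87e-4 mol L⁻¹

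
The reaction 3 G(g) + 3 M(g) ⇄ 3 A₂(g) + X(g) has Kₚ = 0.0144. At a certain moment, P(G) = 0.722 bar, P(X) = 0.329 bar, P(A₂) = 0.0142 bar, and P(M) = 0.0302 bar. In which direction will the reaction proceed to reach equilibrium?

toward reactants

Qₚ = P(A₂)³·P(X) / (P(G)³·P(M)³) = (0.0142)³·(0.329) / ((0.722)³·(0.0302)³) = 0.0909
Qₚ = 0.0909 > Kₚ = 0.0144, so the reverse reaction proceeds.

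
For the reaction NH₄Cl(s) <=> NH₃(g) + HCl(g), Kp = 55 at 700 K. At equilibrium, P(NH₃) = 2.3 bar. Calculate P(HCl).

P(HCl) = 24 bar

(NH₄Cl is a pure solid — omitted from Kp.)
At equilibrium, Kp = P(NH₃)·P(HCl) = 55.
(2.3)·(P(HCl)) = 55
P(HCl) = 23.9 = 24 bar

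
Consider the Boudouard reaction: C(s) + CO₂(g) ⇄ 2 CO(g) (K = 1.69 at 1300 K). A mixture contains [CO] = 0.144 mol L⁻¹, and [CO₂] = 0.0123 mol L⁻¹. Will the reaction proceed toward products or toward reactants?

at equilibrium

(C is a pure solid — omitted from Q.)
Q = [CO]² / [CO₂] = (0.144)² / (0.0123) = 1.69
Q = 1.69 = K, so the system is already at equilibrium.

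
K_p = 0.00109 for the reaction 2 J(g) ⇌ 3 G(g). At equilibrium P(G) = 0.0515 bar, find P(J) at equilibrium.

At equilibrium, K_p = P(G)³ / P(J)² = 0.00109.
(0.0515)³ / (P(J))² = 0.00109
P(J)² = 0.125 ⇒ P(J) = 0.354 bar

P(J) = 0.354 bar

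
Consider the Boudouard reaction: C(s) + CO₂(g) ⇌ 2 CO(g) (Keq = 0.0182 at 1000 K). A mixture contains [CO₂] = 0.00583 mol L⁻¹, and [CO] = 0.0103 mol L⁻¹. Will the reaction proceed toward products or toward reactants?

(C is a pure solid — omitted from Q.)
Q = [CO]² / [CO₂] = (0.0103)² / (0.00583) = 0.0182
Q = 0.0182 = Keq, so the system is already at equilibrium.

neither direction; the system is at equilibrium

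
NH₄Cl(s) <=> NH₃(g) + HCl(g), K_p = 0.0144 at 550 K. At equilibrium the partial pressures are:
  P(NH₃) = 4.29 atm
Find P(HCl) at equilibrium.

(NH₄Cl is a pure solid — omitted from K_p.)
At equilibrium, K_p = P(NH₃)·P(HCl) = 0.0144.
(4.29)·(P(HCl)) = 0.0144
P(HCl) = 0.00336 atm

P(HCl) = 0.00336 atm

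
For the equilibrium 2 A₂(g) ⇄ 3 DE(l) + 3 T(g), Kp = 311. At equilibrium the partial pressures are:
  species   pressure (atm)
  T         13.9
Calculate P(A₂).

(DE is a pure liquid — omitted from Kp.)
At equilibrium, Kp = P(T)³ / P(A₂)² = 311.
(13.9)³ / (P(A₂))² = 311
P(A₂)² = 8.64 ⇒ P(A₂) = 2.94 atm

P(A₂) = 2.94 atm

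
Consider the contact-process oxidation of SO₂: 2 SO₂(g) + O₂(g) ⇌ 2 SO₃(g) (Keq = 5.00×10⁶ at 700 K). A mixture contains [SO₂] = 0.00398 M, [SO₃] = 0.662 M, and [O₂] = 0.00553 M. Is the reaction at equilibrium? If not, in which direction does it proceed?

Q = [SO₃]² / ([SO₂]²·[O₂]) = (0.662)² / ((0.00398)²·(0.00553)) = 5.00×10⁶
Q = 5.00×10⁶ = Keq, so the system is already at equilibrium.

no net change (already at equilibrium)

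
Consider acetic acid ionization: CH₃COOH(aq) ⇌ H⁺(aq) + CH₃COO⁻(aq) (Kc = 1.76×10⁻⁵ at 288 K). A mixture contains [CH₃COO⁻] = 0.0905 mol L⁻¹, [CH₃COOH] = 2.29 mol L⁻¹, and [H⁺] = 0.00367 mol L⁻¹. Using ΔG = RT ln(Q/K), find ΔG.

ΔG = 5.05 kJ/mol

Qc = [H⁺]·[CH₃COO⁻] / [CH₃COOH] = (0.00367)·(0.0905) / (2.29) = 1.45×10⁻⁴
ΔG = RT ln(Qc/Kc) = (8.314 J mol⁻¹ K⁻¹)(288 K) × ln(1.45×10⁻⁴/1.76×10⁻⁵)
   = (2.394 kJ/mol)(2.109) = 5.05 kJ/mol
ΔG > 0, so the forward reaction is non-spontaneous (proceeds in reverse).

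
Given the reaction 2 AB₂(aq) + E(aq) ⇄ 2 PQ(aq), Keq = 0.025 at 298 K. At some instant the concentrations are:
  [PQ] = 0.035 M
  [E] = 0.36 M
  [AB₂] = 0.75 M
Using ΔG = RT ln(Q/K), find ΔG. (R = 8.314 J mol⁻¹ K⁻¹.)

Q = [PQ]² / ([AB₂]²·[E]) = (0.035)² / ((0.75)²·(0.36)) = 0.00605
ΔG = RT ln(Q/Keq) = (8.314 J mol⁻¹ K⁻¹)(298 K) × ln(0.00605/0.025)
   = (2.478 kJ/mol)(-1.419) = -3.52 kJ/mol
ΔG < 0, so the forward reaction is spontaneous (proceeds forward).

ΔG = -3.52 kJ/mol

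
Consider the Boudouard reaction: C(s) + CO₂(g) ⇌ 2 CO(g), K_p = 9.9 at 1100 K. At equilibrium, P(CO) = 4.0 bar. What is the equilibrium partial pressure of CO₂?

(C is a pure solid — omitted from K_p.)
At equilibrium, K_p = P(CO)² / P(CO₂) = 9.9.
(4.0)² / (P(CO₂)) = 9.9
P(CO₂) = 1.62 = 1.6 bar

P(CO₂) = 1.6 bar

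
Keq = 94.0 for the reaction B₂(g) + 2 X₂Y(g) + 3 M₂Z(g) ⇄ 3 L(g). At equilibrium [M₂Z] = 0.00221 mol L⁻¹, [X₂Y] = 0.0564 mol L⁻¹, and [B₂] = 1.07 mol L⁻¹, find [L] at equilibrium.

At equilibrium, Keq = [L]³ / ([B₂]·[X₂Y]²·[M₂Z]³) = 94.0.
([L])³ / ((1.07)·(0.0564)²·(0.00221)³) = 94.0
[L]³ = 3.45×10⁻⁹ ⇒ [L] = 0.00151 mol L⁻¹

[L] = 0.00151 mol L⁻¹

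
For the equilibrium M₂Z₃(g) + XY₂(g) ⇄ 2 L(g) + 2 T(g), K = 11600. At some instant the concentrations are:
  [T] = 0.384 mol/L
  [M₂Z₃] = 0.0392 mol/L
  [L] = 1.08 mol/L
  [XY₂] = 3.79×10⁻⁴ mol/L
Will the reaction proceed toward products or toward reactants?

Q = [L]²·[T]² / ([M₂Z₃]·[XY₂]) = (1.08)²·(0.384)² / ((0.0392)·(3.79×10⁻⁴)) = 11600
Q = 11600 = K, so the system is already at equilibrium.

neither direction; the system is at equilibrium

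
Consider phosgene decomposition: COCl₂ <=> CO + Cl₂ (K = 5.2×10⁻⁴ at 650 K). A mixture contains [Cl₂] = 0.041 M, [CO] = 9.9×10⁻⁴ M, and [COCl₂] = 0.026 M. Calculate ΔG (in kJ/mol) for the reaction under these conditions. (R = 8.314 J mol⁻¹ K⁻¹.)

ΔG = 5.94 kJ/mol

Q = [CO]·[Cl₂] / [COCl₂] = (9.9×10⁻⁴)·(0.041) / (0.026) = 0.00156
ΔG = RT ln(Q/K) = (8.314 J mol⁻¹ K⁻¹)(650 K) × ln(0.00156/5.2×10⁻⁴)
   = (5.404 kJ/mol)(1.099) = 5.94 kJ/mol
ΔG > 0, so the forward reaction is non-spontaneous (proceeds in reverse).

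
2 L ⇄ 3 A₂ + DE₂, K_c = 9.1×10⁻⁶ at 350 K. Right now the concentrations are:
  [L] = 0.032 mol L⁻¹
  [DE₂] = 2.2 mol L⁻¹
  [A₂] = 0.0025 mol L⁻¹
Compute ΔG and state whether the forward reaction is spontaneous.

ΔG = 3.80 kJ/mol; the forward reaction is non-spontaneous

Q_c = [A₂]³·[DE₂] / [L]² = (0.0025)³·(2.2) / (0.032)² = 3.36×10⁻⁵
ΔG = RT ln(Q_c/K_c) = (8.314 J mol⁻¹ K⁻¹)(350 K) × ln(3.36×10⁻⁵/9.1×10⁻⁶)
   = (2.910 kJ/mol)(1.306) = 3.80 kJ/mol
ΔG > 0, so the forward reaction is non-spontaneous (proceeds in reverse).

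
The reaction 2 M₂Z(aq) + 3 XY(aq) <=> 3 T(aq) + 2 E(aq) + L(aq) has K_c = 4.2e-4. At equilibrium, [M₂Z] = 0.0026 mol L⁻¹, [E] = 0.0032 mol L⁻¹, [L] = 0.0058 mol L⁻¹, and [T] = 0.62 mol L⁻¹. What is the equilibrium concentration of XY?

[XY] = 1.7 mol L⁻¹

At equilibrium, K_c = [T]³·[E]²·[L] / ([M₂Z]²·[XY]³) = 4.2e-4.
(0.62)³·(0.0032)²·(0.0058) / ((0.0026)²·([XY])³) = 4.2e-4
[XY]³ = 4.99 ⇒ [XY] = 1.7 mol L⁻¹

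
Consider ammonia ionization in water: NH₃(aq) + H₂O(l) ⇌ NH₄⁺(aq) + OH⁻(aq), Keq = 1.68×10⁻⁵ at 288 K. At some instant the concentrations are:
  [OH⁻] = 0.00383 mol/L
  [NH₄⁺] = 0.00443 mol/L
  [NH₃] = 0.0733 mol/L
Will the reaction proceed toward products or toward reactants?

reverse (toward reactants)

(H₂O is a pure liquid — omitted from Q.)
Q = [NH₄⁺]·[OH⁻] / [NH₃] = (0.00443)·(0.00383) / (0.0733) = 2.31×10⁻⁴
Q = 2.31×10⁻⁴ > Keq = 1.68×10⁻⁵, so the reverse reaction proceeds.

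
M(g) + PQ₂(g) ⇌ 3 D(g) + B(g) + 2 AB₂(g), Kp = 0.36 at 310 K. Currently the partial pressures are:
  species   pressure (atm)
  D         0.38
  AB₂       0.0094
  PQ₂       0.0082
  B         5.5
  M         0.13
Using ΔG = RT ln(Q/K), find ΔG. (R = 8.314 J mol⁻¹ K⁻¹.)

Qp = P(D)³·P(B)·P(AB₂)² / (P(M)·P(PQ₂)) = (0.38)³·(5.5)·(0.0094)² / ((0.13)·(0.0082)) = 0.0250
ΔG = RT ln(Qp/Kp) = (8.314 J mol⁻¹ K⁻¹)(310 K) × ln(0.0250/0.36)
   = (2.577 kJ/mol)(-2.667) = -6.87 kJ/mol
ΔG < 0, so the forward reaction is spontaneous (proceeds forward).

ΔG = -6.87 kJ/mol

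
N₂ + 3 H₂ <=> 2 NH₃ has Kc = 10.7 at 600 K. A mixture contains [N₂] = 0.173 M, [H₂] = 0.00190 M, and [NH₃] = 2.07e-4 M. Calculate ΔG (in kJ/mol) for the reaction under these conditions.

Qc = [NH₃]² / ([N₂]·[H₂]³) = (2.07e-4)² / ((0.173)·(0.00190)³) = 36.1
ΔG = RT ln(Qc/Kc) = (8.314 J mol⁻¹ K⁻¹)(600 K) × ln(36.1/10.7)
   = (4.988 kJ/mol)(1.216) = 6.07 kJ/mol
ΔG > 0, so the forward reaction is non-spontaneous (proceeds in reverse).

ΔG = 6.07 kJ/mol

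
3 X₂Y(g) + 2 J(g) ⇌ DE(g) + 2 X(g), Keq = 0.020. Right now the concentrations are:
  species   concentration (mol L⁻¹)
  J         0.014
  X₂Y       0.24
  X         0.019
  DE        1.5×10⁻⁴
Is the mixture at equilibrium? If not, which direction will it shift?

Q = [DE]·[X]² / ([X₂Y]³·[J]²) = (1.5×10⁻⁴)·(0.019)² / ((0.24)³·(0.014)²) = 0.020
Q = 0.020 = Keq; the system is at equilibrium.

yes, at equilibrium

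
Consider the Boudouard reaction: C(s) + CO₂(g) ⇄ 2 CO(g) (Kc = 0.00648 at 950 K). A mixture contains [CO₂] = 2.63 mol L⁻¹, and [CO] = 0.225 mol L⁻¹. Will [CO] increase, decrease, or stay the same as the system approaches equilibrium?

(C is a pure solid — omitted from Qc.)
Qc = [CO]² / [CO₂] = (0.225)² / (2.63) = 0.0192
Qc = 0.0192 > Kc = 0.00648: net reverse reaction.
CO is a product, so it decreases.

decrease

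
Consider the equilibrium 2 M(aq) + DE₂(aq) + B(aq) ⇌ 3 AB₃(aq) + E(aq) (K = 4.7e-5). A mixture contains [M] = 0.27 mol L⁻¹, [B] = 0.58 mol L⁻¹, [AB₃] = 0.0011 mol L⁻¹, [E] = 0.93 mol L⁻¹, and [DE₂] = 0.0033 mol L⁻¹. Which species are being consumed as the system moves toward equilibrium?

M, DE₂, B (reactants)

Q = [AB₃]³·[E] / ([M]²·[DE₂]·[B]) = (0.0011)³·(0.93) / ((0.27)²·(0.0033)·(0.58)) = 8.9e-6
Q = 8.9e-6 < K = 4.7e-5: net forward reaction.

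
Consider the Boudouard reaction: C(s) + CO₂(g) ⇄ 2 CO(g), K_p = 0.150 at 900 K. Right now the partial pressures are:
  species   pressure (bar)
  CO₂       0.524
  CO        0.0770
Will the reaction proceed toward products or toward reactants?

forward (toward products)

(C is a pure solid — omitted from Q_p.)
Q_p = P(CO)² / P(CO₂) = (0.0770)² / (0.524) = 0.0113
Q_p = 0.0113 < K_p = 0.150, so the forward reaction proceeds.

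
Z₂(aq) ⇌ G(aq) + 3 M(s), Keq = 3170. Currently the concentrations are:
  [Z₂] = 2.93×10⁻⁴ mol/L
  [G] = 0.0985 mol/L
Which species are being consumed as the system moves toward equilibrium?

(M is a pure solid — omitted from Q.)
Q = [G] / [Z₂] = (0.0985) / (2.93×10⁻⁴) = 336
Q = 336 < Keq = 3170: net forward reaction.

Z₂ (reactants)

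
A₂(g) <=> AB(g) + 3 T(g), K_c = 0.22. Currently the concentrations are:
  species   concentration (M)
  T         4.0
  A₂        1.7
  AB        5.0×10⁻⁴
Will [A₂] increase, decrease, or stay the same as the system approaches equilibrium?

Q_c = [AB]·[T]³ / [A₂] = (5.0×10⁻⁴)·(4.0)³ / (1.7) = 0.019
Q_c = 0.019 < K_c = 0.22: net forward reaction.
A₂ is a reactant, so it decreases.

decrease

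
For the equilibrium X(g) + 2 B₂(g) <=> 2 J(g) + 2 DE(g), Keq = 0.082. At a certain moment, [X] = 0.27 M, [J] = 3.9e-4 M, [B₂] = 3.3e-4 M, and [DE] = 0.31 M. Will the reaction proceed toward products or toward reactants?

toward reactants

Q = [J]²·[DE]² / ([X]·[B₂]²) = (3.9e-4)²·(0.31)² / ((0.27)·(3.3e-4)²) = 0.50
Q = 0.50 > Keq = 0.082, so the reverse reaction proceeds.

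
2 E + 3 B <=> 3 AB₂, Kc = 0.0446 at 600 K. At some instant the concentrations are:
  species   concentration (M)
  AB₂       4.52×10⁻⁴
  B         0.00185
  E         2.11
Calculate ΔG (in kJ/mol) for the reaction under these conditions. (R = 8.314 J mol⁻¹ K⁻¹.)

Qc = [AB₂]³ / ([E]²·[B]³) = (4.52×10⁻⁴)³ / ((2.11)²·(0.00185)³) = 0.00328
ΔG = RT ln(Qc/Kc) = (8.314 J mol⁻¹ K⁻¹)(600 K) × ln(0.00328/0.0446)
   = (4.988 kJ/mol)(-2.610) = -13.0 kJ/mol
ΔG < 0, so the forward reaction is spontaneous (proceeds forward).

ΔG = -13.0 kJ/mol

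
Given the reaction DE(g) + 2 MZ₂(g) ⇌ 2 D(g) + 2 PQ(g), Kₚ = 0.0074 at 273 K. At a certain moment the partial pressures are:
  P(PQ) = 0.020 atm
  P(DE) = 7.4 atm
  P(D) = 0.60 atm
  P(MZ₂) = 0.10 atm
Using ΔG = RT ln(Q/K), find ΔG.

Qₚ = P(D)²·P(PQ)² / (P(DE)·P(MZ₂)²) = (0.60)²·(0.020)² / ((7.4)·(0.10)²) = 0.00195
ΔG = RT ln(Qₚ/Kₚ) = (8.314 J mol⁻¹ K⁻¹)(273 K) × ln(0.00195/0.0074)
   = (2.270 kJ/mol)(-1.334) = -3.03 kJ/mol
ΔG < 0, so the forward reaction is spontaneous (proceeds forward).

ΔG = -3.03 kJ/mol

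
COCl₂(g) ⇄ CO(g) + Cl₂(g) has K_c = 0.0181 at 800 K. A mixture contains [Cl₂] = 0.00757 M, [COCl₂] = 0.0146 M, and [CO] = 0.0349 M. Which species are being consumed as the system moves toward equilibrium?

none (at equilibrium)

Q_c = [CO]·[Cl₂] / [COCl₂] = (0.0349)·(0.00757) / (0.0146) = 0.0181
Q_c = 0.0181 = K_c; the system is at equilibrium.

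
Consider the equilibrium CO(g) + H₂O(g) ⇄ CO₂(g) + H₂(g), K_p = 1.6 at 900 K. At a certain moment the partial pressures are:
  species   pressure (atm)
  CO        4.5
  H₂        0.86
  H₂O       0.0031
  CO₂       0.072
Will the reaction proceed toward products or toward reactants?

Q_p = P(CO₂)·P(H₂) / (P(CO)·P(H₂O)) = (0.072)·(0.86) / ((4.5)·(0.0031)) = 4.4
Q_p = 4.4 > K_p = 1.6, so the reverse reaction proceeds.

in the reverse direction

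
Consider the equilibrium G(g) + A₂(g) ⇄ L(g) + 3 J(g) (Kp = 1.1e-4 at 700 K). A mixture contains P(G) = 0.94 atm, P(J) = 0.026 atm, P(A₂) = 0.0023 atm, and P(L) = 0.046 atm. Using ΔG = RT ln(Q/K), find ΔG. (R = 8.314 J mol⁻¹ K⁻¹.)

ΔG = 7.12 kJ/mol

Qp = P(L)·P(J)³ / (P(G)·P(A₂)) = (0.046)·(0.026)³ / ((0.94)·(0.0023)) = 3.74e-4
ΔG = RT ln(Qp/Kp) = (8.314 J mol⁻¹ K⁻¹)(700 K) × ln(3.74e-4/1.1e-4)
   = (5.820 kJ/mol)(1.224) = 7.12 kJ/mol
ΔG > 0, so the forward reaction is non-spontaneous (proceeds in reverse).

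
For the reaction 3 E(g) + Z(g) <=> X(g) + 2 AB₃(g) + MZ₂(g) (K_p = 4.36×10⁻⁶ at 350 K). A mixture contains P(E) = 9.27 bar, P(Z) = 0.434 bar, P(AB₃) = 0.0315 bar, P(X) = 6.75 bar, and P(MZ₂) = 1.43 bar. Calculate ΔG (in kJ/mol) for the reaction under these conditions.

Q_p = P(X)·P(AB₃)²·P(MZ₂) / (P(E)³·P(Z)) = (6.75)·(0.0315)²·(1.43) / ((9.27)³·(0.434)) = 2.77×10⁻⁵
ΔG = RT ln(Q_p/K_p) = (8.314 J mol⁻¹ K⁻¹)(350 K) × ln(2.77×10⁻⁵/4.36×10⁻⁶)
   = (2.910 kJ/mol)(1.849) = 5.38 kJ/mol
ΔG > 0, so the forward reaction is non-spontaneous (proceeds in reverse).

ΔG = 5.38 kJ/mol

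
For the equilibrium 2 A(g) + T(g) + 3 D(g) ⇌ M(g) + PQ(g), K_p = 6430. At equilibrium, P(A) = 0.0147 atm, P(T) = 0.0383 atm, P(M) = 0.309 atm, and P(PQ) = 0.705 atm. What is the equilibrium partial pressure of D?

At equilibrium, K_p = P(M)·P(PQ) / (P(A)²·P(T)·P(D)³) = 6430.
(0.309)·(0.705) / ((0.0147)²·(0.0383)·(P(D))³) = 6430
P(D)³ = 4.09 ⇒ P(D) = 1.60 atm

P(D) = 1.60 atm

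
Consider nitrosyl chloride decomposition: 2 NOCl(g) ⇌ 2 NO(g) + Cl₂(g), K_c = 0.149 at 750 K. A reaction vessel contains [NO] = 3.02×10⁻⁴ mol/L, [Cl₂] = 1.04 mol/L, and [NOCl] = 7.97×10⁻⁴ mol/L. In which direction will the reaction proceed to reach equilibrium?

neither direction; the system is at equilibrium

Q_c = [NO]²·[Cl₂] / [NOCl]² = (3.02×10⁻⁴)²·(1.04) / (7.97×10⁻⁴)² = 0.149
Q_c = 0.149 = K_c, so the system is already at equilibrium.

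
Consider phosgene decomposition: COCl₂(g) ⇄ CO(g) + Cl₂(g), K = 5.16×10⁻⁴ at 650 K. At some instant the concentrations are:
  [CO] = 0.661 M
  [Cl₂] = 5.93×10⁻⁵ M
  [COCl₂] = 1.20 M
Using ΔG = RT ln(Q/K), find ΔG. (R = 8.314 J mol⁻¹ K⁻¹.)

Q = [CO]·[Cl₂] / [COCl₂] = (0.661)·(5.93×10⁻⁵) / (1.20) = 3.27×10⁻⁵
ΔG = RT ln(Q/K) = (8.314 J mol⁻¹ K⁻¹)(650 K) × ln(3.27×10⁻⁵/5.16×10⁻⁴)
   = (5.404 kJ/mol)(-2.759) = -14.9 kJ/mol
ΔG < 0, so the forward reaction is spontaneous (proceeds forward).

ΔG = -14.9 kJ/mol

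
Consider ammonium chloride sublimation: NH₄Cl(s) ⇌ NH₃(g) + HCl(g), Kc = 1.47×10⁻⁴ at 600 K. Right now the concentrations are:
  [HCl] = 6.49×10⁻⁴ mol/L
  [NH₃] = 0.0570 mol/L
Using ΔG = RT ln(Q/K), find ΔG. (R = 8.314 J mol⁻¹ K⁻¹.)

(NH₄Cl is a pure solid — omitted from Qc.)
Qc = [NH₃]·[HCl] = (0.0570)·(6.49×10⁻⁴) = 3.70×10⁻⁵
ΔG = RT ln(Qc/Kc) = (8.314 J mol⁻¹ K⁻¹)(600 K) × ln(3.70×10⁻⁵/1.47×10⁻⁴)
   = (4.988 kJ/mol)(-1.380) = -6.88 kJ/mol
ΔG < 0, so the forward reaction is spontaneous (proceeds forward).

ΔG = -6.88 kJ/mol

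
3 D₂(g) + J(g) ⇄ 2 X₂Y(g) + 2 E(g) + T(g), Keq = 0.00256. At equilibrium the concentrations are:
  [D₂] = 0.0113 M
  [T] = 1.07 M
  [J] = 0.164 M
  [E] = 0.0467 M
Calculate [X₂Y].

At equilibrium, Keq = [X₂Y]²·[E]²·[T] / ([D₂]³·[J]) = 0.00256.
([X₂Y])²·(0.0467)²·(1.07) / ((0.0113)³·(0.164)) = 0.00256
[X₂Y]² = 2.60×10⁻⁷ ⇒ [X₂Y] = 5.10×10⁻⁴ M

[X₂Y] = 5.10×10⁻⁴ M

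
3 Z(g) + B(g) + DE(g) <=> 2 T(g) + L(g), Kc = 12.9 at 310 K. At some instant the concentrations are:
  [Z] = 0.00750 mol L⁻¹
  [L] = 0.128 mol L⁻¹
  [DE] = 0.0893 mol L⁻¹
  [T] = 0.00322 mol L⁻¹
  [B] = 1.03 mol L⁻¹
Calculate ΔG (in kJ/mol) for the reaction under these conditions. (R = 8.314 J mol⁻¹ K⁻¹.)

Qc = [T]²·[L] / ([Z]³·[B]·[DE]) = (0.00322)²·(0.128) / ((0.00750)³·(1.03)·(0.0893)) = 34.2
ΔG = RT ln(Qc/Kc) = (8.314 J mol⁻¹ K⁻¹)(310 K) × ln(34.2/12.9)
   = (2.577 kJ/mol)(0.9750) = 2.51 kJ/mol
ΔG > 0, so the forward reaction is non-spontaneous (proceeds in reverse).

ΔG = 2.51 kJ/mol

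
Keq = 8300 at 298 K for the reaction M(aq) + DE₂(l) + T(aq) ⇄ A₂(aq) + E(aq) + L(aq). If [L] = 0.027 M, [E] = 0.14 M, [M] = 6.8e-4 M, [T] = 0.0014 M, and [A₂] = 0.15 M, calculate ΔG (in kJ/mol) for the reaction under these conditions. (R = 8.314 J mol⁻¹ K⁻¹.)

ΔG = -6.53 kJ/mol

(DE₂ is a pure liquid — omitted from Q.)
Q = [A₂]·[E]·[L] / ([M]·[T]) = (0.15)·(0.14)·(0.027) / ((6.8e-4)·(0.0014)) = 596
ΔG = RT ln(Q/Keq) = (8.314 J mol⁻¹ K⁻¹)(298 K) × ln(596/8300)
   = (2.478 kJ/mol)(-2.634) = -6.53 kJ/mol
ΔG < 0, so the forward reaction is spontaneous (proceeds forward).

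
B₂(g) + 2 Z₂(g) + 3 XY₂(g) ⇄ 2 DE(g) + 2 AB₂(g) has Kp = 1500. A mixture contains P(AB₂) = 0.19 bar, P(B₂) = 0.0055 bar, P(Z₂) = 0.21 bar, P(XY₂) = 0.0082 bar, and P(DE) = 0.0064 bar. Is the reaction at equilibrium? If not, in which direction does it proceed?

Qp = P(DE)²·P(AB₂)² / (P(B₂)·P(Z₂)²·P(XY₂)³) = (0.0064)²·(0.19)² / ((0.0055)·(0.21)²·(0.0082)³) = 11000
Qp = 11000 > Kp = 1500, so the reverse reaction proceeds.

reverse (toward reactants)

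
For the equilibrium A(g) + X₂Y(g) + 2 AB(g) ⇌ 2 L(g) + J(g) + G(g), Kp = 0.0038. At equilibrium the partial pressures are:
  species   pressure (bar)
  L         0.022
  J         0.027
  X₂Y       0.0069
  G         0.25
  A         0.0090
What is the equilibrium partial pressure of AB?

P(AB) = 3.7 bar

At equilibrium, Kp = P(L)²·P(J)·P(G) / (P(A)·P(X₂Y)·P(AB)²) = 0.0038.
(0.022)²·(0.027)·(0.25) / ((0.0090)·(0.0069)·(P(AB))²) = 0.0038
P(AB)² = 13.8 ⇒ P(AB) = 3.7 bar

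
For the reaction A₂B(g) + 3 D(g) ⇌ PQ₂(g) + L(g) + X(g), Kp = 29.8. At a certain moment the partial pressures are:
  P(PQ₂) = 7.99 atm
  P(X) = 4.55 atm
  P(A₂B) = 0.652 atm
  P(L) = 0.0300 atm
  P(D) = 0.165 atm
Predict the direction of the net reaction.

Qp = P(PQ₂)·P(L)·P(X) / (P(A₂B)·P(D)³) = (7.99)·(0.0300)·(4.55) / ((0.652)·(0.165)³) = 372
Qp = 372 > Kp = 29.8, so the reverse reaction proceeds.

reverse (toward reactants)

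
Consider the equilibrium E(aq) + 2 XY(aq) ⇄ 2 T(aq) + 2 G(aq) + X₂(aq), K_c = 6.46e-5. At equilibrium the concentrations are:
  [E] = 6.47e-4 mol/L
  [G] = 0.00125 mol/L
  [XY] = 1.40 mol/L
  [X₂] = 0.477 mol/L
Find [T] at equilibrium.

[T] = 0.332 mol/L

At equilibrium, K_c = [T]²·[G]²·[X₂] / ([E]·[XY]²) = 6.46e-5.
([T])²·(0.00125)²·(0.477) / ((6.47e-4)·(1.40)²) = 6.46e-5
[T]² = 0.110 ⇒ [T] = 0.332 mol/L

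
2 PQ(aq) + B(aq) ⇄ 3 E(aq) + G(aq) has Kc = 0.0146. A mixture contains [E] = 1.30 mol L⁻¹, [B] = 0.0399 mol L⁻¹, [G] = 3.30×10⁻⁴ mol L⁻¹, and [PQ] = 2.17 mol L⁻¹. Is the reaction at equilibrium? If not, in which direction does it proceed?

Qc = [E]³·[G] / ([PQ]²·[B]) = (1.30)³·(3.30×10⁻⁴) / ((2.17)²·(0.0399)) = 0.00386
Qc = 0.00386 < Kc = 0.0146, so the forward reaction proceeds.

toward products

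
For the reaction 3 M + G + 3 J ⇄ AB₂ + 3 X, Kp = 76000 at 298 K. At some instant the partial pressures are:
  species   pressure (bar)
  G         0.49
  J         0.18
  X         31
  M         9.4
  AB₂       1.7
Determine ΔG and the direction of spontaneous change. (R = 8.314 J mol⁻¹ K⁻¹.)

ΔG = -3.15 kJ/mol; the forward reaction is spontaneous

Qp = P(AB₂)·P(X)³ / (P(M)³·P(G)·P(J)³) = (1.7)·(31)³ / ((9.4)³·(0.49)·(0.18)³) = 21300
ΔG = RT ln(Qp/Kp) = (8.314 J mol⁻¹ K⁻¹)(298 K) × ln(21300/76000)
   = (2.478 kJ/mol)(-1.272) = -3.15 kJ/mol
ΔG < 0, so the forward reaction is spontaneous (proceeds forward).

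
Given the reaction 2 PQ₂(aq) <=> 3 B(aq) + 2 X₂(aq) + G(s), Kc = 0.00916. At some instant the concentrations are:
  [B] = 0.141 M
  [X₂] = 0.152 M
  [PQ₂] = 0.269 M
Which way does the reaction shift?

to the right

(G is a pure solid — omitted from Qc.)
Qc = [B]³·[X₂]² / [PQ₂]² = (0.141)³·(0.152)² / (0.269)² = 8.95×10⁻⁴
Qc = 8.95×10⁻⁴ < Kc = 0.00916, so the forward reaction proceeds.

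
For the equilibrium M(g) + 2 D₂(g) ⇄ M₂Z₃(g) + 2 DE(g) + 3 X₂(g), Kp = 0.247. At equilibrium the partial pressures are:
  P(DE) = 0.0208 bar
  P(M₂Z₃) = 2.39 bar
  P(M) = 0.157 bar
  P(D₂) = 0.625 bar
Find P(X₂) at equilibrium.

At equilibrium, Kp = P(M₂Z₃)·P(DE)²·P(X₂)³ / (P(M)·P(D₂)²) = 0.247.
(2.39)·(0.0208)²·(P(X₂))³ / ((0.157)·(0.625)²) = 0.247
P(X₂)³ = 14.6 ⇒ P(X₂) = 2.45 bar

P(X₂) = 2.45 bar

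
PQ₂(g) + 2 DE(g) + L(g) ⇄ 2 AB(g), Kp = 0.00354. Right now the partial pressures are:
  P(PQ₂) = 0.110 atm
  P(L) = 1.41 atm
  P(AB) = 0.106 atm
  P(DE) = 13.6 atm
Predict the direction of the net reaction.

Qp = P(AB)² / (P(PQ₂)·P(DE)²·P(L)) = (0.106)² / ((0.110)·(13.6)²·(1.41)) = 3.92e-4
Qp = 3.92e-4 < Kp = 0.00354, so the forward reaction proceeds.

in the forward direction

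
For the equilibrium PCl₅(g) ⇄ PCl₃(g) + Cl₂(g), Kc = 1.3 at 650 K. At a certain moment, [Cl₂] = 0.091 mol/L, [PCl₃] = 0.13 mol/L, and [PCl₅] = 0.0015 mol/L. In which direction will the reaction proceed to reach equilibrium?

Qc = [PCl₃]·[Cl₂] / [PCl₅] = (0.13)·(0.091) / (0.0015) = 7.9
Qc = 7.9 > Kc = 1.3, so the reverse reaction proceeds.

in the reverse direction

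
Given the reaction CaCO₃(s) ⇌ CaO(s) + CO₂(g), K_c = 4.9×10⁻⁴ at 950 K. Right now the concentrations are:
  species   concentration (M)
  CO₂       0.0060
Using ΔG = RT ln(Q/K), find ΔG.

(CaCO₃, CaO are pure solids — omitted from Q_c.)
Q_c = [CO₂] = 0.00600
ΔG = RT ln(Q_c/K_c) = (8.314 J mol⁻¹ K⁻¹)(950 K) × ln(0.00600/4.9×10⁻⁴)
   = (7.898 kJ/mol)(2.505) = 19.8 kJ/mol
ΔG > 0, so the forward reaction is non-spontaneous (proceeds in reverse).

ΔG = 19.8 kJ/mol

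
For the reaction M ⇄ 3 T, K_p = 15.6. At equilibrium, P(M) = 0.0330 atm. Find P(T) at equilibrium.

P(T) = 0.801 atm

At equilibrium, K_p = P(T)³ / P(M) = 15.6.
(P(T))³ / (0.0330) = 15.6
P(T)³ = 0.515 ⇒ P(T) = 0.801 atm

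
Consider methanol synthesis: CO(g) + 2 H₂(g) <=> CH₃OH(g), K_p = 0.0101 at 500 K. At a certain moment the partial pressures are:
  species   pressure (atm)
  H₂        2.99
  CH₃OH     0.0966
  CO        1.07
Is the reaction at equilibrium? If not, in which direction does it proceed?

no net change (already at equilibrium)

Q_p = P(CH₃OH) / (P(CO)·P(H₂)²) = (0.0966) / ((1.07)·(2.99)²) = 0.0101
Q_p = 0.0101 = K_p, so the system is already at equilibrium.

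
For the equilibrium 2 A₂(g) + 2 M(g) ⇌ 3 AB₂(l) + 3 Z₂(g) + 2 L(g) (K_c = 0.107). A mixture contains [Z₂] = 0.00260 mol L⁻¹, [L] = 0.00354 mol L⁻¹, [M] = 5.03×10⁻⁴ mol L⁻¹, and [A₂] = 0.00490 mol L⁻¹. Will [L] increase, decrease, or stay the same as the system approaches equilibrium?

increase

(AB₂ is a pure liquid — omitted from Q_c.)
Q_c = [Z₂]³·[L]² / ([A₂]²·[M]²) = (0.00260)³·(0.00354)² / ((0.00490)²·(5.03×10⁻⁴)²) = 0.0363
Q_c = 0.0363 < K_c = 0.107: net forward reaction.
L is a product, so it increases.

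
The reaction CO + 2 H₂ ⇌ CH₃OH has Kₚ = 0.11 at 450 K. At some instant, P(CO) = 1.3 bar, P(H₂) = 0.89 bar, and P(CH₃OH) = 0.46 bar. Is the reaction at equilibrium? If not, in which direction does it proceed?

Qₚ = P(CH₃OH) / (P(CO)·P(H₂)²) = (0.46) / ((1.3)·(0.89)²) = 0.45
Qₚ = 0.45 > Kₚ = 0.11, so the reverse reaction proceeds.

in the reverse direction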